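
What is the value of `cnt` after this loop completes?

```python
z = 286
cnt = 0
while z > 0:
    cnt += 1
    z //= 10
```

Let's trace through this code step by step.

Initialize: z = 286
Initialize: cnt = 0
Entering loop: while z > 0:
After iteration 1: z = 28, cnt = 1
After iteration 2: z = 2, cnt = 2
After iteration 3: z = 0, cnt = 3
Loop ends.

Final answer: 3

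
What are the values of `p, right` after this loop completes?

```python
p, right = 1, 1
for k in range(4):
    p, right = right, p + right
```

Let's trace through this code step by step.

Initialize: p = 1
Initialize: right = 1
Entering loop: for k in range(4):
After iteration 1: k = 0, p = 1, right = 2
After iteration 2: k = 1, p = 2, right = 3
After iteration 3: k = 2, p = 3, right = 5
After iteration 4: k = 3, p = 5, right = 8
Loop ends.

Final answer: 5, 8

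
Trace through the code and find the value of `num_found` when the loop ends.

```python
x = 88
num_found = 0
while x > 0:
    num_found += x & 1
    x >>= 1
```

Let's trace through this code step by step.

Initialize: x = 88
Initialize: num_found = 0
Entering loop: while x > 0:
After iteration 1: x = 44, num_found = 0
After iteration 2: x = 22, num_found = 0
After iteration 3: x = 11, num_found = 0
After iteration 4: x = 5, num_found = 1
After iteration 5: x = 2, num_found = 2
After iteration 6: x = 1, num_found = 2
After iteration 7: x = 0, num_found = 3
Loop ends.

Final answer: 3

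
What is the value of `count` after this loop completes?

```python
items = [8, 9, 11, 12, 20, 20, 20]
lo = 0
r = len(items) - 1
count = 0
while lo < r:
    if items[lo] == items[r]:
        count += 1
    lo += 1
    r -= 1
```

Let's trace through this code step by step.

Initialize: items = [8, 9, 11, 12, 20, 20, 20]
Initialize: lo = 0
Initialize: r = 6
Initialize: count = 0
Entering loop: while lo < r:
After iteration 1: lo = 1, r = 5, count = 0
After iteration 2: lo = 2, r = 4, count = 0
After iteration 3: lo = 3, r = 3, count = 0
Loop ends.

Final answer: 0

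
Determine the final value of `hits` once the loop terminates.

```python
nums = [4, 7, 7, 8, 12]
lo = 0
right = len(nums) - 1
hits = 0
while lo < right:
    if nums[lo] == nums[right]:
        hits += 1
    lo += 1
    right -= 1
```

Let's trace through this code step by step.

Initialize: nums = [4, 7, 7, 8, 12]
Initialize: lo = 0
Initialize: right = 4
Initialize: hits = 0
Entering loop: while lo < right:
After iteration 1: lo = 1, right = 3, hits = 0
After iteration 2: lo = 2, right = 2, hits = 0
Loop ends.

Final answer: 0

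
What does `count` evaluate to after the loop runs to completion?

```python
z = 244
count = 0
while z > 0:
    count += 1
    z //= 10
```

Let's trace through this code step by step.

Initialize: z = 244
Initialize: count = 0
Entering loop: while z > 0:
After iteration 1: z = 24, count = 1
After iteration 2: z = 2, count = 2
After iteration 3: z = 0, count = 3
Loop ends.

Final answer: 3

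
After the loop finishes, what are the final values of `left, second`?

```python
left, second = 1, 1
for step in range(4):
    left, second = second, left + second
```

Let's trace through this code step by step.

Initialize: left = 1
Initialize: second = 1
Entering loop: for step in range(4):
After iteration 1: step = 0, left = 1, second = 2
After iteration 2: step = 1, left = 2, second = 3
After iteration 3: step = 2, left = 3, second = 5
After iteration 4: step = 3, left = 5, second = 8
Loop ends.

Final answer: 5, 8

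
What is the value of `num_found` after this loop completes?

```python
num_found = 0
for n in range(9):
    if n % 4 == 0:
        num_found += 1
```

Let's trace through this code step by step.

Initialize: num_found = 0
Entering loop: for n in range(9):
After iteration 1: n = 0, num_found = 1
After iteration 2: n = 1, num_found = 1
After iteration 3: n = 2, num_found = 1
After iteration 4: n = 3, num_found = 1
After iteration 5: n = 4, num_found = 2
After iteration 6: n = 5, num_found = 2
After iteration 7: n = 6, num_found = 2
After iteration 8: n = 7, num_found = 2
After iteration 9: n = 8, num_found = 3
Loop ends.

Final answer: 3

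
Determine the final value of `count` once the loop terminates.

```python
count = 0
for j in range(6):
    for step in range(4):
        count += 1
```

Let's trace through this code step by step.

Initialize: count = 0
Entering loop: for j in range(6):
After iteration 1: j = 0, count = 4
After iteration 2: j = 1, count = 8
After iteration 3: j = 2, count = 12
After iteration 4: j = 3, count = 16
After iteration 5: j = 4, count = 20
After iteration 6: j = 5, count = 24
Loop ends.

Final answer: 24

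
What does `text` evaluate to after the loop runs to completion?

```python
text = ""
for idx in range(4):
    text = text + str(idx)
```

Let's trace through this code step by step.

Initialize: text = ''
Entering loop: for idx in range(4):
After iteration 1: idx = 0, text = '0'
After iteration 2: idx = 1, text = '01'
After iteration 3: idx = 2, text = '012'
After iteration 4: idx = 3, text = '0123'
Loop ends.

Final answer: '0123'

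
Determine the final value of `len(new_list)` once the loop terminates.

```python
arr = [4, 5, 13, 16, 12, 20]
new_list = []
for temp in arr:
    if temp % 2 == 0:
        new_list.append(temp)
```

Let's trace through this code step by step.

Initialize: arr = [4, 5, 13, 16, 12, 20]
Initialize: new_list = []
Entering loop: for temp in arr:
After iteration 1: temp = 4, new_list = [4]
After iteration 2: temp = 5, new_list = [4]
After iteration 3: temp = 13, new_list = [4]
After iteration 4: temp = 16, new_list = [4, 16]
After iteration 5: temp = 12, new_list = [4, 16, 12]
After iteration 6: temp = 20, new_list = [4, 16, 12, 20]
Loop ends.
len(new_list) = 4

Final answer: 4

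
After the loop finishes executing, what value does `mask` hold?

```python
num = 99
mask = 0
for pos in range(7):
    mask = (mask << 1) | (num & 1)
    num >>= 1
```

Let's trace through this code step by step.

Initialize: num = 99
Initialize: mask = 0
Entering loop: for pos in range(7):
After iteration 1: pos = 0, num = 49, mask = 1
After iteration 2: pos = 1, num = 24, mask = 3
After iteration 3: pos = 2, num = 12, mask = 6
After iteration 4: pos = 3, num = 6, mask = 12
After iteration 5: pos = 4, num = 3, mask = 24
After iteration 6: pos = 5, num = 1, mask = 49
After iteration 7: pos = 6, num = 0, mask = 99
Loop ends.

Final answer: 99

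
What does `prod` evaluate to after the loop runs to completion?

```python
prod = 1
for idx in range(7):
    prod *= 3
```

Let's trace through this code step by step.

Initialize: prod = 1
Entering loop: for idx in range(7):
After iteration 1: idx = 0, prod = 3
After iteration 2: idx = 1, prod = 9
After iteration 3: idx = 2, prod = 27
After iteration 4: idx = 3, prod = 81
After iteration 5: idx = 4, prod = 243
After iteration 6: idx = 5, prod = 729
After iteration 7: idx = 6, prod = 2187
Loop ends.

Final answer: 2187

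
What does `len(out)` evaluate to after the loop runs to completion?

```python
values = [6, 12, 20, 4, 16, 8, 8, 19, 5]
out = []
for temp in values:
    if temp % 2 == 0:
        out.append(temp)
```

Let's trace through this code step by step.

Initialize: values = [6, 12, 20, 4, 16, 8, 8, 19, 5]
Initialize: out = []
Entering loop: for temp in values:
After iteration 1: temp = 6, out = [6]
After iteration 2: temp = 12, out = [6, 12]
After iteration 3: temp = 20, out = [6, 12, 20]
After iteration 4: temp = 4, out = [6, 12, 20, 4]
After iteration 5: temp = 16, out = [6, 12, 20, 4, 16]
After iteration 6: temp = 8, out = [6, 12, 20, 4, 16, 8]
After iteration 7: temp = 8, out = [6, 12, 20, 4, 16, 8, 8]
After iteration 8: temp = 19, out = [6, 12, 20, 4, 16, 8, 8]
After iteration 9: temp = 5, out = [6, 12, 20, 4, 16, 8, 8]
Loop ends.
len(out) = 7

Final answer: 7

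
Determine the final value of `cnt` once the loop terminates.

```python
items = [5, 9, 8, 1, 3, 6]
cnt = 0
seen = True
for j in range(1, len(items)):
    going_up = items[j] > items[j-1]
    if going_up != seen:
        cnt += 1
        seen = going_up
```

Let's trace through this code step by step.

Initialize: items = [5, 9, 8, 1, 3, 6]
Initialize: cnt = 0
Initialize: seen = True
Entering loop: for j in range(1, len(items)):
After iteration 1: j = 1, cnt = 0, seen = True, going_up = True
After iteration 2: j = 2, cnt = 1, seen = False, going_up = False
After iteration 3: j = 3, cnt = 1, seen = False, going_up = False
After iteration 4: j = 4, cnt = 2, seen = True, going_up = True
After iteration 5: j = 5, cnt = 2, seen = True, going_up = True
Loop ends.

Final answer: 2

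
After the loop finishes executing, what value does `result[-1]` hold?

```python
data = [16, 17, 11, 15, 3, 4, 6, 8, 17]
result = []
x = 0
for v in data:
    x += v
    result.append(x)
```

Let's trace through this code step by step.

Initialize: data = [16, 17, 11, 15, 3, 4, 6, 8, 17]
Initialize: result = []
Initialize: x = 0
Entering loop: for v in data:
After iteration 1: v = 16, result = [16], x = 16
After iteration 2: v = 17, result = [16, 33], x = 33
After iteration 3: v = 11, result = [16, 33, 44], x = 44
After iteration 4: v = 15, result = [16, 33, 44, 59], x = 59
After iteration 5: v = 3, result = [16, 33, 44, 59, 62], x = 62
After iteration 6: v = 4, result = [16, 33, 44, 59, 62, 66], x = 66
After iteration 7: v = 6, result = [16, 33, 44, 59, 62, 66, 72], x = 72
After iteration 8: v = 8, result = [16, 33, 44, 59, 62, 66, 72, 80], x = 80
After iteration 9: v = 17, result = [16, 33, 44, 59, 62, 66, 72, 80, 97], x = 97
Loop ends.
result[-1] = 97

Final answer: 97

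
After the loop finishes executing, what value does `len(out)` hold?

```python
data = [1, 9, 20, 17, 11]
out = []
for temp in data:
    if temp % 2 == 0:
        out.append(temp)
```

Let's trace through this code step by step.

Initialize: data = [1, 9, 20, 17, 11]
Initialize: out = []
Entering loop: for temp in data:
After iteration 1: temp = 1, out = []
After iteration 2: temp = 9, out = []
After iteration 3: temp = 20, out = [20]
After iteration 4: temp = 17, out = [20]
After iteration 5: temp = 11, out = [20]
Loop ends.
len(out) = 1

Final answer: 1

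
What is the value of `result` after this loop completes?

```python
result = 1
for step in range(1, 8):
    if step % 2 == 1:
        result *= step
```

Let's trace through this code step by step.

Initialize: result = 1
Entering loop: for step in range(1, 8):
After iteration 1: step = 1, result = 1
After iteration 2: step = 2, result = 1
After iteration 3: step = 3, result = 3
After iteration 4: step = 4, result = 3
After iteration 5: step = 5, result = 15
After iteration 6: step = 6, result = 15
After iteration 7: step = 7, result = 105
Loop ends.

Final answer: 105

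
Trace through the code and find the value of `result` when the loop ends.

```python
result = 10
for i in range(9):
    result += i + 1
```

Let's trace through this code step by step.

Initialize: result = 10
Entering loop: for i in range(9):
After iteration 1: i = 0, result = 11
After iteration 2: i = 1, result = 13
After iteration 3: i = 2, result = 16
After iteration 4: i = 3, result = 20
After iteration 5: i = 4, result = 25
After iteration 6: i = 5, result = 31
After iteration 7: i = 6, result = 38
After iteration 8: i = 7, result = 46
After iteration 9: i = 8, result = 55
Loop ends.

Final answer: 55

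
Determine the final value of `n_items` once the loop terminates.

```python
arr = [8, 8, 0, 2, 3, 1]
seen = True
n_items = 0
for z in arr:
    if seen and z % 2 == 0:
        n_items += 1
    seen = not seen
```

Let's trace through this code step by step.

Initialize: arr = [8, 8, 0, 2, 3, 1]
Initialize: seen = True
Initialize: n_items = 0
Entering loop: for z in arr:
After iteration 1: z = 8, seen = False, n_items = 1
After iteration 2: z = 8, seen = True, n_items = 1
After iteration 3: z = 0, seen = False, n_items = 2
After iteration 4: z = 2, seen = True, n_items = 2
After iteration 5: z = 3, seen = False, n_items = 2
After iteration 6: z = 1, seen = True, n_items = 2
Loop ends.

Final answer: 2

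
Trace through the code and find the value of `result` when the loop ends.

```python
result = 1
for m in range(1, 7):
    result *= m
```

Let's trace through this code step by step.

Initialize: result = 1
Entering loop: for m in range(1, 7):
After iteration 1: m = 1, result = 1
After iteration 2: m = 2, result = 2
After iteration 3: m = 3, result = 6
After iteration 4: m = 4, result = 24
After iteration 5: m = 5, result = 120
After iteration 6: m = 6, result = 720
Loop ends.

Final answer: 720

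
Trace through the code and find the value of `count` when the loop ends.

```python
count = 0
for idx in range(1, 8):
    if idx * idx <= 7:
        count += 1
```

Let's trace through this code step by step.

Initialize: count = 0
Entering loop: for idx in range(1, 8):
After iteration 1: idx = 1, count = 1
After iteration 2: idx = 2, count = 2
After iteration 3: idx = 3, count = 2
After iteration 4: idx = 4, count = 2
After iteration 5: idx = 5, count = 2
After iteration 6: idx = 6, count = 2
After iteration 7: idx = 7, count = 2
Loop ends.

Final answer: 2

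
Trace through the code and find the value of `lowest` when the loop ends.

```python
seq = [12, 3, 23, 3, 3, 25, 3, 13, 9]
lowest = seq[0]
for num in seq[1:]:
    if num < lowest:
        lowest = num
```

Let's trace through this code step by step.

Initialize: seq = [12, 3, 23, 3, 3, 25, 3, 13, 9]
Initialize: lowest = 12
Entering loop: for num in seq[1:]:
After iteration 1: num = 3, lowest = 3
After iteration 2: num = 23, lowest = 3
After iteration 3: num = 3, lowest = 3
After iteration 4: num = 3, lowest = 3
After iteration 5: num = 25, lowest = 3
After iteration 6: num = 3, lowest = 3
After iteration 7: num = 13, lowest = 3
After iteration 8: num = 9, lowest = 3
Loop ends.

Final answer: 3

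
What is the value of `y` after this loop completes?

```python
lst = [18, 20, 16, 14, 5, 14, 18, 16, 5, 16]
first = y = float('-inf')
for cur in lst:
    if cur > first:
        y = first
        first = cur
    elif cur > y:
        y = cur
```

Let's trace through this code step by step.

Initialize: lst = [18, 20, 16, 14, 5, 14, 18, 16, 5, 16]
Initialize: first = -inf
Initialize: y = -inf
Entering loop: for cur in lst:
After iteration 1: cur = 18, first = 18, y = -inf
After iteration 2: cur = 20, first = 20, y = 18
After iteration 3: cur = 16, first = 20, y = 18
After iteration 4: cur = 14, first = 20, y = 18
After iteration 5: cur = 5, first = 20, y = 18
After iteration 6: cur = 14, first = 20, y = 18
After iteration 7: cur = 18, first = 20, y = 18
After iteration 8: cur = 16, first = 20, y = 18
After iteration 9: cur = 5, first = 20, y = 18
After iteration 10: cur = 16, first = 20, y = 18
Loop ends.

Final answer: 18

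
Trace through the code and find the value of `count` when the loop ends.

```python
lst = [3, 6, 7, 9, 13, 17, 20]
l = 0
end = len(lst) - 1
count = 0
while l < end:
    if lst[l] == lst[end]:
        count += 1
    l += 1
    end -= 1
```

Let's trace through this code step by step.

Initialize: lst = [3, 6, 7, 9, 13, 17, 20]
Initialize: l = 0
Initialize: end = 6
Initialize: count = 0
Entering loop: while l < end:
After iteration 1: l = 1, end = 5, count = 0
After iteration 2: l = 2, end = 4, count = 0
After iteration 3: l = 3, end = 3, count = 0
Loop ends.

Final answer: 0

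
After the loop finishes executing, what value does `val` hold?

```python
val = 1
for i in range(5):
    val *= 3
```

Let's trace through this code step by step.

Initialize: val = 1
Entering loop: for i in range(5):
After iteration 1: i = 0, val = 3
After iteration 2: i = 1, val = 9
After iteration 3: i = 2, val = 27
After iteration 4: i = 3, val = 81
After iteration 5: i = 4, val = 243
Loop ends.

Final answer: 243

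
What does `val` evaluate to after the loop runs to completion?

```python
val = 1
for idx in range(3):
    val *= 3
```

Let's trace through this code step by step.

Initialize: val = 1
Entering loop: for idx in range(3):
After iteration 1: idx = 0, val = 3
After iteration 2: idx = 1, val = 9
After iteration 3: idx = 2, val = 27
Loop ends.

Final answer: 27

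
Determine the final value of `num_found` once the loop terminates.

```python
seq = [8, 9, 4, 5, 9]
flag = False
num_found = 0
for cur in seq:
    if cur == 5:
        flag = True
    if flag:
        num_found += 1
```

Let's trace through this code step by step.

Initialize: seq = [8, 9, 4, 5, 9]
Initialize: flag = False
Initialize: num_found = 0
Entering loop: for cur in seq:
After iteration 1: cur = 8, flag = False, num_found = 0
After iteration 2: cur = 9, flag = False, num_found = 0
After iteration 3: cur = 4, flag = False, num_found = 0
After iteration 4: cur = 5, flag = True, num_found = 1
After iteration 5: cur = 9, flag = True, num_found = 2
Loop ends.

Final answer: 2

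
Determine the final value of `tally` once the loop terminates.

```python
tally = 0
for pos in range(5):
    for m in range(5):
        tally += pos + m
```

Let's trace through this code step by step.

Initialize: tally = 0
Entering loop: for pos in range(5):
After iteration 1: pos = 0, tally = 10
After iteration 2: pos = 1, tally = 25
After iteration 3: pos = 2, tally = 45
After iteration 4: pos = 3, tally = 70
After iteration 5: pos = 4, tally = 100
Loop ends.

Final answer: 100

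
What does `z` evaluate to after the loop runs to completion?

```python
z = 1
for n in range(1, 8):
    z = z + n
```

Let's trace through this code step by step.

Initialize: z = 1
Entering loop: for n in range(1, 8):
After iteration 1: n = 1, z = 2
After iteration 2: n = 2, z = 4
After iteration 3: n = 3, z = 7
After iteration 4: n = 4, z = 11
After iteration 5: n = 5, z = 16
After iteration 6: n = 6, z = 22
After iteration 7: n = 7, z = 29
Loop ends.

Final answer: 29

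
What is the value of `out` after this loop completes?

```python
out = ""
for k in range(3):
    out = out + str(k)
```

Let's trace through this code step by step.

Initialize: out = ''
Entering loop: for k in range(3):
After iteration 1: k = 0, out = '0'
After iteration 2: k = 1, out = '01'
After iteration 3: k = 2, out = '012'
Loop ends.

Final answer: '012'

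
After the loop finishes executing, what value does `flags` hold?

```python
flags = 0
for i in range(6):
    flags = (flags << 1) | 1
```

Let's trace through this code step by step.

Initialize: flags = 0
Entering loop: for i in range(6):
After iteration 1: i = 0, flags = 1
After iteration 2: i = 1, flags = 3
After iteration 3: i = 2, flags = 7
After iteration 4: i = 3, flags = 15
After iteration 5: i = 4, flags = 31
After iteration 6: i = 5, flags = 63
Loop ends.

Final answer: 63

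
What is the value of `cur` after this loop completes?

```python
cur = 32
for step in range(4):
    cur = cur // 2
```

Let's trace through this code step by step.

Initialize: cur = 32
Entering loop: for step in range(4):
After iteration 1: step = 0, cur = 16
After iteration 2: step = 1, cur = 8
After iteration 3: step = 2, cur = 4
After iteration 4: step = 3, cur = 2
Loop ends.

Final answer: 2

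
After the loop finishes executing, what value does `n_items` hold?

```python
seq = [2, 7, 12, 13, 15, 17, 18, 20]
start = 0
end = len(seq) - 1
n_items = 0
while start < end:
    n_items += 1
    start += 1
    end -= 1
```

Let's trace through this code step by step.

Initialize: seq = [2, 7, 12, 13, 15, 17, 18, 20]
Initialize: start = 0
Initialize: end = 7
Initialize: n_items = 0
Entering loop: while start < end:
After iteration 1: start = 1, end = 6, n_items = 1
After iteration 2: start = 2, end = 5, n_items = 2
After iteration 3: start = 3, end = 4, n_items = 3
After iteration 4: start = 4, end = 3, n_items = 4
Loop ends.

Final answer: 4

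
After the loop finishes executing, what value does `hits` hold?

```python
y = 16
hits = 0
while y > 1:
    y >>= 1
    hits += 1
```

Let's trace through this code step by step.

Initialize: y = 16
Initialize: hits = 0
Entering loop: while y > 1:
After iteration 1: y = 8, hits = 1
After iteration 2: y = 4, hits = 2
After iteration 3: y = 2, hits = 3
After iteration 4: y = 1, hits = 4
Loop ends.

Final answer: 4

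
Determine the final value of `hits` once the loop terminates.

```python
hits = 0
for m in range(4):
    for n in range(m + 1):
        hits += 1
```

Let's trace through this code step by step.

Initialize: hits = 0
Entering loop: for m in range(4):
After iteration 1: m = 0, hits = 1, n = 0
After iteration 2: m = 1, hits = 3, n = 1
After iteration 3: m = 2, hits = 6, n = 2
After iteration 4: m = 3, hits = 10, n = 3
Loop ends.

Final answer: 10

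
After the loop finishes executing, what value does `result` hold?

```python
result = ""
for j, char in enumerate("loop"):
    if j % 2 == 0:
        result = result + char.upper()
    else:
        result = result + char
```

Let's trace through this code step by step.

Initialize: result = ''
Entering loop: for j, char in enumerate("loop"):
After iteration 1: j = 0, char = 'l', result = 'L'
After iteration 2: j = 1, char = 'o', result = 'Lo'
After iteration 3: j = 2, char = 'o', result = 'LoO'
After iteration 4: j = 3, char = 'p', result = 'LoOp'
Loop ends.

Final answer: 'LoOp'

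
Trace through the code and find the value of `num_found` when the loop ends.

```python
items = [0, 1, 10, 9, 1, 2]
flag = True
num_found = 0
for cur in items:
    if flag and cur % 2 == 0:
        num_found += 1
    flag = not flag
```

Let's trace through this code step by step.

Initialize: items = [0, 1, 10, 9, 1, 2]
Initialize: flag = True
Initialize: num_found = 0
Entering loop: for cur in items:
After iteration 1: cur = 0, flag = False, num_found = 1
After iteration 2: cur = 1, flag = True, num_found = 1
After iteration 3: cur = 10, flag = False, num_found = 2
After iteration 4: cur = 9, flag = True, num_found = 2
After iteration 5: cur = 1, flag = False, num_found = 2
After iteration 6: cur = 2, flag = True, num_found = 2
Loop ends.

Final answer: 2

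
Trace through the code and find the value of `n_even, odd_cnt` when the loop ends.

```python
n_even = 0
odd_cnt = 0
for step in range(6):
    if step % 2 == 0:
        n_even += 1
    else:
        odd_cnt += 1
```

Let's trace through this code step by step.

Initialize: n_even = 0
Initialize: odd_cnt = 0
Entering loop: for step in range(6):
After iteration 1: step = 0, n_even = 1, odd_cnt = 0
After iteration 2: step = 1, n_even = 1, odd_cnt = 1
After iteration 3: step = 2, n_even = 2, odd_cnt = 1
After iteration 4: step = 3, n_even = 2, odd_cnt = 2
After iteration 5: step = 4, n_even = 3, odd_cnt = 2
After iteration 6: step = 5, n_even = 3, odd_cnt = 3
Loop ends.

Final answer: 3, 3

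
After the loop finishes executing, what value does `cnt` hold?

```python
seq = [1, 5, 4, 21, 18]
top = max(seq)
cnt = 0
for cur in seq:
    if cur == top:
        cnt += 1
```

Let's trace through this code step by step.

Initialize: seq = [1, 5, 4, 21, 18]
Initialize: top = 21
Initialize: cnt = 0
Entering loop: for cur in seq:
After iteration 1: cur = 1, cnt = 0
After iteration 2: cur = 5, cnt = 0
After iteration 3: cur = 4, cnt = 0
After iteration 4: cur = 21, cnt = 1
After iteration 5: cur = 18, cnt = 1
Loop ends.

Final answer: 1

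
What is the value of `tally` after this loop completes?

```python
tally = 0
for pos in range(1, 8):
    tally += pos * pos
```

Let's trace through this code step by step.

Initialize: tally = 0
Entering loop: for pos in range(1, 8):
After iteration 1: pos = 1, tally = 1
After iteration 2: pos = 2, tally = 5
After iteration 3: pos = 3, tally = 14
After iteration 4: pos = 4, tally = 30
After iteration 5: pos = 5, tally = 55
After iteration 6: pos = 6, tally = 91
After iteration 7: pos = 7, tally = 140
Loop ends.

Final answer: 140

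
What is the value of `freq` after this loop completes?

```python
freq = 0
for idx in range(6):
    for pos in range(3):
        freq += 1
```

Let's trace through this code step by step.

Initialize: freq = 0
Entering loop: for idx in range(6):
After iteration 1: idx = 0, freq = 3
After iteration 2: idx = 1, freq = 6
After iteration 3: idx = 2, freq = 9
After iteration 4: idx = 3, freq = 12
After iteration 5: idx = 4, freq = 15
After iteration 6: idx = 5, freq = 18
Loop ends.

Final answer: 18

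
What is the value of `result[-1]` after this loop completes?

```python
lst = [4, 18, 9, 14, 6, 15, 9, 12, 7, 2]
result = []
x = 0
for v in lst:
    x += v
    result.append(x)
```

Let's trace through this code step by step.

Initialize: lst = [4, 18, 9, 14, 6, 15, 9, 12, 7, 2]
Initialize: result = []
Initialize: x = 0
Entering loop: for v in lst:
After iteration 1: v = 4, result = [4], x = 4
After iteration 2: v = 18, result = [4, 22], x = 22
After iteration 3: v = 9, result = [4, 22, 31], x = 31
After iteration 4: v = 14, result = [4, 22, 31, 45], x = 45
After iteration 5: v = 6, result = [4, 22, 31, 45, 51], x = 51
After iteration 6: v = 15, result = [4, 22, 31, 45, 51, 66], x = 66
After iteration 7: v = 9, result = [4, 22, 31, 45, 51, 66, 75], x = 75
After iteration 8: v = 12, result = [4, 22, 31, 45, 51, 66, 75, 87], x = 87
After iteration 9: v = 7, result = [4, 22, 31, 45, 51, 66, 75, 87, 94], x = 94
After iteration 10: v = 2, result = [4, 22, 31, 45, 51, 66, 75, 87, 94, 96], x = 96
Loop ends.
result[-1] = 96

Final answer: 96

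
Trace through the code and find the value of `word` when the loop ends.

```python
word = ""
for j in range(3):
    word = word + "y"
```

Let's trace through this code step by step.

Initialize: word = ''
Entering loop: for j in range(3):
After iteration 1: j = 0, word = 'y'
After iteration 2: j = 1, word = 'yy'
After iteration 3: j = 2, word = 'yyy'
Loop ends.

Final answer: 'yyy'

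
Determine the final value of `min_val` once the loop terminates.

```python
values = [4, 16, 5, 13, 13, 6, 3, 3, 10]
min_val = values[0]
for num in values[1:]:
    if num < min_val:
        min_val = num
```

Let's trace through this code step by step.

Initialize: values = [4, 16, 5, 13, 13, 6, 3, 3, 10]
Initialize: min_val = 4
Entering loop: for num in values[1:]:
After iteration 1: num = 16, min_val = 4
After iteration 2: num = 5, min_val = 4
After iteration 3: num = 13, min_val = 4
After iteration 4: num = 13, min_val = 4
After iteration 5: num = 6, min_val = 4
After iteration 6: num = 3, min_val = 3
After iteration 7: num = 3, min_val = 3
After iteration 8: num = 10, min_val = 3
Loop ends.

Final answer: 3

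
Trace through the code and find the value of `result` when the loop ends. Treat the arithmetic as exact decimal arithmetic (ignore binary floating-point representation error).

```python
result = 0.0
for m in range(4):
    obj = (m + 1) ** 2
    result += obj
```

Let's trace through this code step by step.

Initialize: result = 0.0
Entering loop: for m in range(4):
After iteration 1: m = 0, result = 1.0, obj = 1
After iteration 2: m = 1, result = 5.0, obj = 4
After iteration 3: m = 2, result = 14.0, obj = 9
After iteration 4: m = 3, result = 30.0, obj = 16
Loop ends.

Final answer: 30.0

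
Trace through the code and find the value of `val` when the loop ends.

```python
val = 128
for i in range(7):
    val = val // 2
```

Let's trace through this code step by step.

Initialize: val = 128
Entering loop: for i in range(7):
After iteration 1: i = 0, val = 64
After iteration 2: i = 1, val = 32
After iteration 3: i = 2, val = 16
After iteration 4: i = 3, val = 8
After iteration 5: i = 4, val = 4
After iteration 6: i = 5, val = 2
After iteration 7: i = 6, val = 1
Loop ends.

Final answer: 1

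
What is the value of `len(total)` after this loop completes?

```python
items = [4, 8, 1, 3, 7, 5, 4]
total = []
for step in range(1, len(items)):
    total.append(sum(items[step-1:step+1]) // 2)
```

Let's trace through this code step by step.

Initialize: items = [4, 8, 1, 3, 7, 5, 4]
Initialize: total = []
Entering loop: for step in range(1, len(items)):
After iteration 1: step = 1, total = [6]
After iteration 2: step = 2, total = [6, 4]
After iteration 3: step = 3, total = [6, 4, 2]
After iteration 4: step = 4, total = [6, 4, 2, 5]
After iteration 5: step = 5, total = [6, 4, 2, 5, 6]
After iteration 6: step = 6, total = [6, 4, 2, 5, 6, 4]
Loop ends.
len(total) = 6

Final answer: 6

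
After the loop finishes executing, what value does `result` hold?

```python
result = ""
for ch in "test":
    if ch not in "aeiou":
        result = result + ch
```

Let's trace through this code step by step.

Initialize: result = ''
Entering loop: for ch in "test":
After iteration 1: ch = 't', result = 't'
After iteration 2: ch = 'e', result = 't'
After iteration 3: ch = 's', result = 'ts'
After iteration 4: ch = 't', result = 'tst'
Loop ends.

Final answer: 'tst'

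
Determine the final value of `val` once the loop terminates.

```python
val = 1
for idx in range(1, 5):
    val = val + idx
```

Let's trace through this code step by step.

Initialize: val = 1
Entering loop: for idx in range(1, 5):
After iteration 1: idx = 1, val = 2
After iteration 2: idx = 2, val = 4
After iteration 3: idx = 3, val = 7
After iteration 4: idx = 4, val = 11
Loop ends.

Final answer: 11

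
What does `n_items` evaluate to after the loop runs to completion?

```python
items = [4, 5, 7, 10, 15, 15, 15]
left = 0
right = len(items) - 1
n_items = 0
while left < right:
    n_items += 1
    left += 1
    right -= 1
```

Let's trace through this code step by step.

Initialize: items = [4, 5, 7, 10, 15, 15, 15]
Initialize: left = 0
Initialize: right = 6
Initialize: n_items = 0
Entering loop: while left < right:
After iteration 1: left = 1, right = 5, n_items = 1
After iteration 2: left = 2, right = 4, n_items = 2
After iteration 3: left = 3, right = 3, n_items = 3
Loop ends.

Final answer: 3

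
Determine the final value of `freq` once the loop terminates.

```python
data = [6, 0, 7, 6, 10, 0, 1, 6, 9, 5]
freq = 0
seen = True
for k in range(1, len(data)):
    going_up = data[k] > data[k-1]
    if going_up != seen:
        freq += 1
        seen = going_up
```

Let's trace through this code step by step.

Initialize: data = [6, 0, 7, 6, 10, 0, 1, 6, 9, 5]
Initialize: freq = 0
Initialize: seen = True
Entering loop: for k in range(1, len(data)):
After iteration 1: k = 1, freq = 1, seen = False, going_up = False
After iteration 2: k = 2, freq = 2, seen = True, going_up = True
After iteration 3: k = 3, freq = 3, seen = False, going_up = False
After iteration 4: k = 4, freq = 4, seen = True, going_up = True
After iteration 5: k = 5, freq = 5, seen = False, going_up = False
After iteration 6: k = 6, freq = 6, seen = True, going_up = True
After iteration 7: k = 7, freq = 6, seen = True, going_up = True
After iteration 8: k = 8, freq = 6, seen = True, going_up = True
After iteration 9: k = 9, freq = 7, seen = False, going_up = False
Loop ends.

Final answer: 7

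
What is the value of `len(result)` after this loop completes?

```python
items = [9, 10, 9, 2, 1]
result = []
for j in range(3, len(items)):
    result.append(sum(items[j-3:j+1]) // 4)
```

Let's trace through this code step by step.

Initialize: items = [9, 10, 9, 2, 1]
Initialize: result = []
Entering loop: for j in range(3, len(items)):
After iteration 1: j = 3, result = [7]
After iteration 2: j = 4, result = [7, 5]
Loop ends.
len(result) = 2

Final answer: 2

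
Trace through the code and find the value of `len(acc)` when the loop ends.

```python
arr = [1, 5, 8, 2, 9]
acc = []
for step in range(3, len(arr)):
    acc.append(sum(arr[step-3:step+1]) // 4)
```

Let's trace through this code step by step.

Initialize: arr = [1, 5, 8, 2, 9]
Initialize: acc = []
Entering loop: for step in range(3, len(arr)):
After iteration 1: step = 3, acc = [4]
After iteration 2: step = 4, acc = [4, 6]
Loop ends.
len(acc) = 2

Final answer: 2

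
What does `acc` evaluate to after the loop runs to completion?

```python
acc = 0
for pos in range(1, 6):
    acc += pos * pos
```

Let's trace through this code step by step.

Initialize: acc = 0
Entering loop: for pos in range(1, 6):
After iteration 1: pos = 1, acc = 1
After iteration 2: pos = 2, acc = 5
After iteration 3: pos = 3, acc = 14
After iteration 4: pos = 4, acc = 30
After iteration 5: pos = 5, acc = 55
Loop ends.

Final answer: 55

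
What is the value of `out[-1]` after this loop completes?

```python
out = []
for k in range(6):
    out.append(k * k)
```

Let's trace through this code step by step.

Initialize: out = []
Entering loop: for k in range(6):
After iteration 1: k = 0, out = [0]
After iteration 2: k = 1, out = [0, 1]
After iteration 3: k = 2, out = [0, 1, 4]
After iteration 4: k = 3, out = [0, 1, 4, 9]
After iteration 5: k = 4, out = [0, 1, 4, 9, 16]
After iteration 6: k = 5, out = [0, 1, 4, 9, 16, 25]
Loop ends.
out[-1] = 25

Final answer: 25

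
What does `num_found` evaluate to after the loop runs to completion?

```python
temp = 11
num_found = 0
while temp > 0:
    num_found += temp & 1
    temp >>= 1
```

Let's trace through this code step by step.

Initialize: temp = 11
Initialize: num_found = 0
Entering loop: while temp > 0:
After iteration 1: temp = 5, num_found = 1
After iteration 2: temp = 2, num_found = 2
After iteration 3: temp = 1, num_found = 2
After iteration 4: temp = 0, num_found = 3
Loop ends.

Final answer: 3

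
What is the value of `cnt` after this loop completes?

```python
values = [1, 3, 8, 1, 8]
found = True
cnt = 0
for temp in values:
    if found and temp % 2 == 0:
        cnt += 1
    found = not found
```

Let's trace through this code step by step.

Initialize: values = [1, 3, 8, 1, 8]
Initialize: found = True
Initialize: cnt = 0
Entering loop: for temp in values:
After iteration 1: temp = 1, found = False, cnt = 0
After iteration 2: temp = 3, found = True, cnt = 0
After iteration 3: temp = 8, found = False, cnt = 1
After iteration 4: temp = 1, found = True, cnt = 1
After iteration 5: temp = 8, found = False, cnt = 2
Loop ends.

Final answer: 2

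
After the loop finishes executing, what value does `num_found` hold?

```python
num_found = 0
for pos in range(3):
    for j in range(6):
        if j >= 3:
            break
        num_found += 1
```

Let's trace through this code step by step.

Initialize: num_found = 0
Entering loop: for pos in range(3):
After iteration 1: pos = 0, num_found = 3
After iteration 2: pos = 1, num_found = 6
After iteration 3: pos = 2, num_found = 9
Loop ends.

Final answer: 9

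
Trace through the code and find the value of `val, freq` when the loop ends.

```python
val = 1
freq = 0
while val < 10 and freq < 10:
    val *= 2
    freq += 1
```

Let's trace through this code step by step.

Initialize: val = 1
Initialize: freq = 0
Entering loop: while val < 10 and freq < 10:
After iteration 1: val = 2, freq = 1
After iteration 2: val = 4, freq = 2
After iteration 3: val = 8, freq = 3
After iteration 4: val = 16, freq = 4
Loop ends.

Final answer: 16, 4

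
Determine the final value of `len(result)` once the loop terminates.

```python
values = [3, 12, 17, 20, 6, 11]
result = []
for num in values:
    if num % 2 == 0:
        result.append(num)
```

Let's trace through this code step by step.

Initialize: values = [3, 12, 17, 20, 6, 11]
Initialize: result = []
Entering loop: for num in values:
After iteration 1: num = 3, result = []
After iteration 2: num = 12, result = [12]
After iteration 3: num = 17, result = [12]
After iteration 4: num = 20, result = [12, 20]
After iteration 5: num = 6, result = [12, 20, 6]
After iteration 6: num = 11, result = [12, 20, 6]
Loop ends.
len(result) = 3

Final answer: 3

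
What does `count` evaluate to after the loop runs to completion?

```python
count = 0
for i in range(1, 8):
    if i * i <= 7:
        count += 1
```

Let's trace through this code step by step.

Initialize: count = 0
Entering loop: for i in range(1, 8):
After iteration 1: i = 1, count = 1
After iteration 2: i = 2, count = 2
After iteration 3: i = 3, count = 2
After iteration 4: i = 4, count = 2
After iteration 5: i = 5, count = 2
After iteration 6: i = 6, count = 2
After iteration 7: i = 7, count = 2
Loop ends.

Final answer: 2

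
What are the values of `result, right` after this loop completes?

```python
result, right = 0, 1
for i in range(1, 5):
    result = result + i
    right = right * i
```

Let's trace through this code step by step.

Initialize: result = 0
Initialize: right = 1
Entering loop: for i in range(1, 5):
After iteration 1: i = 1, result = 1, right = 1
After iteration 2: i = 2, result = 3, right = 2
After iteration 3: i = 3, result = 6, right = 6
After iteration 4: i = 4, result = 10, right = 24
Loop ends.

Final answer: 10, 24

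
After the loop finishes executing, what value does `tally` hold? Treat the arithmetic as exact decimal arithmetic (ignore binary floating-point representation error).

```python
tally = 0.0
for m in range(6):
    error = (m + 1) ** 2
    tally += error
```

Let's trace through this code step by step.

Initialize: tally = 0.0
Entering loop: for m in range(6):
After iteration 1: m = 0, tally = 1.0, error = 1
After iteration 2: m = 1, tally = 5.0, error = 4
After iteration 3: m = 2, tally = 14.0, error = 9
After iteration 4: m = 3, tally = 30.0, error = 16
After iteration 5: m = 4, tally = 55.0, error = 25
After iteration 6: m = 5, tally = 91.0, error = 36
Loop ends.

Final answer: 91.0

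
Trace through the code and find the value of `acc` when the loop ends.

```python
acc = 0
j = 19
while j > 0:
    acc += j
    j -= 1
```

Let's trace through this code step by step.

Initialize: acc = 0
Initialize: j = 19
Entering loop: while j > 0:
After iteration 1: acc = 19, j = 18
After iteration 2: acc = 37, j = 17
After iteration 3: acc = 54, j = 16
After iteration 4: acc = 70, j = 15
After iteration 5: acc = 85, j = 14
After iteration 6: acc = 99, j = 13
After iteration 7: acc = 112, j = 12
After iteration 8: acc = 124, j = 11
After iteration 9: acc = 135, j = 10
After iteration 10: acc = 145, j = 9
After iteration 11: acc = 154, j = 8
After iteration 12: acc = 162, j = 7
After iteration 13: acc = 169, j = 6
After iteration 14: acc = 175, j = 5
After iteration 15: acc = 180, j = 4
After iteration 16: acc = 184, j = 3
After iteration 17: acc = 187, j = 2
After iteration 18: acc = 189, j = 1
After iteration 19: acc = 190, j = 0
Loop ends.

Final answer: 190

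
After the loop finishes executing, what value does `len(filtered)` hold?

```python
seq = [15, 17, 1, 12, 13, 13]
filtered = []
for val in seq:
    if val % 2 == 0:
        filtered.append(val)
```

Let's trace through this code step by step.

Initialize: seq = [15, 17, 1, 12, 13, 13]
Initialize: filtered = []
Entering loop: for val in seq:
After iteration 1: val = 15, filtered = []
After iteration 2: val = 17, filtered = []
After iteration 3: val = 1, filtered = []
After iteration 4: val = 12, filtered = [12]
After iteration 5: val = 13, filtered = [12]
After iteration 6: val = 13, filtered = [12]
Loop ends.
len(filtered) = 1

Final answer: 1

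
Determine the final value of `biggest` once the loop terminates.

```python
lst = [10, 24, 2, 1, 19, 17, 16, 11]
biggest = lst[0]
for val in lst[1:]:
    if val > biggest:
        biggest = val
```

Let's trace through this code step by step.

Initialize: lst = [10, 24, 2, 1, 19, 17, 16, 11]
Initialize: biggest = 10
Entering loop: for val in lst[1:]:
After iteration 1: val = 24, biggest = 24
After iteration 2: val = 2, biggest = 24
After iteration 3: val = 1, biggest = 24
After iteration 4: val = 19, biggest = 24
After iteration 5: val = 17, biggest = 24
After iteration 6: val = 16, biggest = 24
After iteration 7: val = 11, biggest = 24
Loop ends.

Final answer: 24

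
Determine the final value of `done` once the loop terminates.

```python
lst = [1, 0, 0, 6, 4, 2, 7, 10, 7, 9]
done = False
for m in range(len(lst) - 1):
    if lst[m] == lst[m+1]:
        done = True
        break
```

Let's trace through this code step by step.

Initialize: lst = [1, 0, 0, 6, 4, 2, 7, 10, 7, 9]
Initialize: done = False
Entering loop: for m in range(len(lst) - 1):
After iteration 1: m = 0, done = False
After iteration 2: m = 1, done = True
Loop ends.

Final answer: True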